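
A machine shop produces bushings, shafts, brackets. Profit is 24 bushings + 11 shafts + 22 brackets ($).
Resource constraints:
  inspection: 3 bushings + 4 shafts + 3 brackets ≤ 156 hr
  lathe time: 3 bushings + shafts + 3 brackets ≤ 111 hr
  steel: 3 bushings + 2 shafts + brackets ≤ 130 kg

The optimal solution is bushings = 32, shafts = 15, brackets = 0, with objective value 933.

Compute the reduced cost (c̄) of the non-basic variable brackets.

-2

Binding: inspection and lathe time. Non-binding: steel (4 unused).
Slack constraints have shadow price 0 (complementary slackness).
From A_Bᵀ y = c: 3·y_inspection + 3·y_lathe time = 24; 4·y_inspection + 1·y_lathe time = 11.
Solving: y_inspection = 1, y_lathe time = 7.
Reduced cost of brackets: c₃ − yᵀa₃ = 22 − (1·3 + 7·3) = 22 − 24 = -2.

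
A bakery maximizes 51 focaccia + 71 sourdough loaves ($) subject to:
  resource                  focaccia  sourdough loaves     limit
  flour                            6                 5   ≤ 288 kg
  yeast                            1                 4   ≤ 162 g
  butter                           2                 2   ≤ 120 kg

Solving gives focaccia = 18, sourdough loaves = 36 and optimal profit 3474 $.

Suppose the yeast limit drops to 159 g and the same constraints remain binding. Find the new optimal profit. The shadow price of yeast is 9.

Δb = -3, so new z* = 3474 + (9)·(-3) = 3474 − 27 = 3447.

3447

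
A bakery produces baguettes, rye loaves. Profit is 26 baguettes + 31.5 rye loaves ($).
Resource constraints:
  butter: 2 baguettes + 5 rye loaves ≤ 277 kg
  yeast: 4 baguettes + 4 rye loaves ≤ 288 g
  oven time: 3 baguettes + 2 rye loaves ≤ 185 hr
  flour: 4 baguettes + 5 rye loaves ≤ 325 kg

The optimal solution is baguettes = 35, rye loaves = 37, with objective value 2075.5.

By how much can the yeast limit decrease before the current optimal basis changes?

Binding constraints: yeast, flour. The basis is B = [[4,4],[4,5]] with det 4.
Per unit decrease in yeast, x* moves by d = (-1.25, 1).
The basis stays optimal until butter becomes binding; allowable decrease = 8.8 g.

8.8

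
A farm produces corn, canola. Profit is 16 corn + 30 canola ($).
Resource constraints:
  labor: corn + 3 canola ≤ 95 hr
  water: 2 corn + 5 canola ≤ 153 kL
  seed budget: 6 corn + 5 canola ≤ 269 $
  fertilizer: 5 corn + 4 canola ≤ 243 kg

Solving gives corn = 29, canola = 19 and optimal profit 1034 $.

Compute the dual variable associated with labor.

0

Check each constraint at x*: labor 86/95 (slack 9); water 153/153 (tight); seed budget 269/269 (tight); fertilizer 221/243 (slack 22).
Since labor, fertilizer are not tight, their duals are 0.
The binding rows give the dual system: 2·y_water + 6·y_seed budget = 16 and 5·y_water + 5·y_seed budget = 30.
This yields shadow prices y_water = 5, y_seed budget = 1.
Shadow price of labor = 0.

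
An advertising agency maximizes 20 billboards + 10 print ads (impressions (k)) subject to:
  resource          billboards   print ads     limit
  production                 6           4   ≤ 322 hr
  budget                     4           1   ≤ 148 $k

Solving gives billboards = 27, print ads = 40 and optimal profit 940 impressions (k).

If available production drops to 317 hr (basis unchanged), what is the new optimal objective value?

930

At the optimum: production uses 322 of 322 (binding); budget uses 148 of 148 (binding).
Dual feasibility on the basic columns requires 6·y_production + 4·y_budget = 20, 4·y_production + 1·y_budget = 10.
This yields shadow prices y_production = 2, y_budget = 2.
Δz = y_production·Δb = 2 × (-5) = -10, so new z* = 940 − 10 = 930.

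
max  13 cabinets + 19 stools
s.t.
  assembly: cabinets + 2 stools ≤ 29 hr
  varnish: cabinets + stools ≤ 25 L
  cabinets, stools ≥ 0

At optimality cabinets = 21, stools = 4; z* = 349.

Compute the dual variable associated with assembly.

6

Check each constraint at x*: assembly 29/29 (tight); varnish 25/25 (tight).
From A_Bᵀ y = c: 1·y_assembly + 1·y_varnish = 13; 2·y_assembly + 1·y_varnish = 19.
Solving: y_assembly = 6, y_varnish = 7.
Shadow price of assembly = 6.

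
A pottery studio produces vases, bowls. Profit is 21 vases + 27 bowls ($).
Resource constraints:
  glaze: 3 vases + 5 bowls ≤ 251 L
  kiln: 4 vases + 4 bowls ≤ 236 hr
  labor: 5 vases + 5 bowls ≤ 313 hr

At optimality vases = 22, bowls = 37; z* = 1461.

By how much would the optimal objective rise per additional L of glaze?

At the optimum: glaze uses 251 of 251 (binding); kiln uses 236 of 236 (binding); labor uses 295 of 313 (slack = 18).
Since labor is not tight, its dual is 0.
From A_Bᵀ y = c: 3·y_glaze + 4·y_kiln = 21; 5·y_glaze + 4·y_kiln = 27.
This yields shadow prices y_glaze = 3, y_kiln = 3.
Shadow price of glaze = 3.

3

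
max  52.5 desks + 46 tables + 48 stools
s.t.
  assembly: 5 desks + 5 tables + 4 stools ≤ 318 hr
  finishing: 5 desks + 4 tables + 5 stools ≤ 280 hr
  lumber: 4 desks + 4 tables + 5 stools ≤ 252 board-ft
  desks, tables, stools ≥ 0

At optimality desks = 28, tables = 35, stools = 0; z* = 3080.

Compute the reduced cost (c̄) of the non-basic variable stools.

At the optimum: assembly uses 315 of 318 (slack = 3); finishing uses 280 of 280 (binding); lumber uses 252 of 252 (binding).
Since assembly is not tight, its dual is 0.
Dual feasibility on the basic columns requires 5·y_finishing + 4·y_lumber = 52.5, 4·y_finishing + 4·y_lumber = 46.
→ y_finishing = 6.5 and y_lumber = 5.
Reduced cost of stools: c₃ − yᵀa₃ = 48 − (6.5·5 + 5·5) = 48 − 57.5 = -9.5.

-9.5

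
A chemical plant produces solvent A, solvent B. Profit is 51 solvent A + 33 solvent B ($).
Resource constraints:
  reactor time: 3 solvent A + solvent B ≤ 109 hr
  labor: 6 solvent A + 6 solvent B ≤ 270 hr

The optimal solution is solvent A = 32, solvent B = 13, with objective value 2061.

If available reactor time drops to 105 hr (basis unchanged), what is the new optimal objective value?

2025

Check each constraint at x*: reactor time 109/109 (tight); labor 270/270 (tight).
The binding rows give the dual system: 3·y_reactor time + 6·y_labor = 51 and 1·y_reactor time + 6·y_labor = 33.
Solving: y_reactor time = 9, y_labor = 4.
Δz = y_reactor time·Δb = 9 × (-4) = -36, so new z* = 2061 − 36 = 2025.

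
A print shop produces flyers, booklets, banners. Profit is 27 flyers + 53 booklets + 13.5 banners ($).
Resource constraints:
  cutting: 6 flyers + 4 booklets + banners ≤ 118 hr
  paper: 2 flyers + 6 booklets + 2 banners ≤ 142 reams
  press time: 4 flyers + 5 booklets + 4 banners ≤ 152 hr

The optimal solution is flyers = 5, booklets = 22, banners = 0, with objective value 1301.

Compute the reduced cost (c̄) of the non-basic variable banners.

Check each constraint at x*: cutting 118/118 (tight); paper 142/142 (tight); press time 130/152 (slack 22).
By complementary slackness, y = 0 for the non-binding constraint.
Dual feasibility on the basic columns requires 6·y_cutting + 2·y_paper = 27, 4·y_cutting + 6·y_paper = 53.
→ y_cutting = 2 and y_paper = 7.5.
Reduced cost of banners: c₃ − yᵀa₃ = 13.5 − (2·1 + 7.5·2) = 13.5 − 17 = -3.5.

-3.5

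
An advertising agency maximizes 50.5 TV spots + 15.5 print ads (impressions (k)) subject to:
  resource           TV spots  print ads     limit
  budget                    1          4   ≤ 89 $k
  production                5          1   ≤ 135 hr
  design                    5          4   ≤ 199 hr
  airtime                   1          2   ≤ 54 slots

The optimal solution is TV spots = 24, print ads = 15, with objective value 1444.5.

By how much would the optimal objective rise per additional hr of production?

Check each constraint at x*: budget 84/89 (slack 5); production 135/135 (tight); design 180/199 (slack 19); airtime 54/54 (tight).
By complementary slackness, y = 0 for the non-binding constraints.
Dual feasibility on the basic columns requires 5·y_production + 1·y_airtime = 50.5, 1·y_production + 2·y_airtime = 15.5.
→ y_production = 9.5 and y_airtime = 3.
Shadow price of production = 9.5.

9.5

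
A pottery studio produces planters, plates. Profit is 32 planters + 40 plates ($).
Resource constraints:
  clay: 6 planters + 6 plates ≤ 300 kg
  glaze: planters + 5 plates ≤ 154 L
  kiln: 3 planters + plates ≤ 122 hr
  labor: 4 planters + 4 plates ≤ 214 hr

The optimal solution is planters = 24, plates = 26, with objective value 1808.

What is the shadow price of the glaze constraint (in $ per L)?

At the optimum: clay uses 300 of 300 (binding); glaze uses 154 of 154 (binding); kiln uses 98 of 122 (slack = 24); labor uses 200 of 214 (slack = 14).
By complementary slackness, y = 0 for the non-binding constraints.
From A_Bᵀ y = c: 6·y_clay + 1·y_glaze = 32; 6·y_clay + 5·y_glaze = 40.
This yields shadow prices y_clay = 5, y_glaze = 2.
Shadow price of glaze = 2.

2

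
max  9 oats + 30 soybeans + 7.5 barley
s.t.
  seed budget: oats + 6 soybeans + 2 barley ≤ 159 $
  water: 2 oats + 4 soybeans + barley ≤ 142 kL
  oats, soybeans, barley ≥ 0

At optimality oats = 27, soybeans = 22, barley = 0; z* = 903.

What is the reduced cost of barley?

-1.5

At the optimum: seed budget uses 159 of 159 (binding); water uses 142 of 142 (binding).
Dual feasibility on the basic columns requires 1·y_seed budget + 2·y_water = 9, 6·y_seed budget + 4·y_water = 30.
→ y_seed budget = 3 and y_water = 3.
Reduced cost of barley: c₃ − yᵀa₃ = 7.5 − (3·2 + 3·1) = 7.5 − 9 = -1.5.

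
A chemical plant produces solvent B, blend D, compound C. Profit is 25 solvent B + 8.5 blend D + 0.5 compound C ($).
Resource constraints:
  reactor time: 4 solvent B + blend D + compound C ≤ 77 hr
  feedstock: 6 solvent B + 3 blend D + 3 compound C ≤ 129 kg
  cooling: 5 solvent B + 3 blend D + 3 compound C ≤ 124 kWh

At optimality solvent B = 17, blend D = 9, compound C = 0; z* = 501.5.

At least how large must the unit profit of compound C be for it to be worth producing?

8.5

At the optimum: reactor time uses 77 of 77 (binding); feedstock uses 129 of 129 (binding); cooling uses 112 of 124 (slack = 12).
By complementary slackness, y = 0 for the non-binding constraint.
The binding rows give the dual system: 4·y_reactor time + 6·y_feedstock = 25 and 1·y_reactor time + 3·y_feedstock = 8.5.
This yields shadow prices y_reactor time = 4, y_feedstock = 1.5.
compound C enters the basis when its profit ≥ yᵀa₃ = 4·1 + 1.5·3 = 8.5.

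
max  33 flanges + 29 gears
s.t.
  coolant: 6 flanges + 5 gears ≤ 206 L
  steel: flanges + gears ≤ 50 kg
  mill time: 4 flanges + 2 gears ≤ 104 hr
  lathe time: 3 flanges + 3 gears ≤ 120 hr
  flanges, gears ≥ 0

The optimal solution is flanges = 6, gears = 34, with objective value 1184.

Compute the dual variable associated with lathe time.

3

At the optimum: coolant uses 206 of 206 (binding); steel uses 40 of 50 (slack = 10); mill time uses 92 of 104 (slack = 12); lathe time uses 120 of 120 (binding).
By complementary slackness, y = 0 for the non-binding constraints.
Dual feasibility on the basic columns requires 6·y_coolant + 3·y_lathe time = 33, 5·y_coolant + 3·y_lathe time = 29.
This yields shadow prices y_coolant = 4, y_lathe time = 3.
Shadow price of lathe time = 3.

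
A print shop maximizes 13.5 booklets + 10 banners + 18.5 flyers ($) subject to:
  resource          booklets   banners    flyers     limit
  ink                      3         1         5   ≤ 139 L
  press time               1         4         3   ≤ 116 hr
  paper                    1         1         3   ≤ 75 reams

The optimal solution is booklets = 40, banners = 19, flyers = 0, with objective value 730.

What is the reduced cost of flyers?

-6

Binding: ink and press time. Non-binding: paper (16 unused).
Since paper is not tight, its dual is 0.
Dual feasibility on the basic columns requires 3·y_ink + 1·y_press time = 13.5, 1·y_ink + 4·y_press time = 10.
→ y_ink = 4 and y_press time = 1.5.
Reduced cost of flyers: c₃ − yᵀa₃ = 18.5 − (4·5 + 1.5·3) = 18.5 − 24.5 = -6.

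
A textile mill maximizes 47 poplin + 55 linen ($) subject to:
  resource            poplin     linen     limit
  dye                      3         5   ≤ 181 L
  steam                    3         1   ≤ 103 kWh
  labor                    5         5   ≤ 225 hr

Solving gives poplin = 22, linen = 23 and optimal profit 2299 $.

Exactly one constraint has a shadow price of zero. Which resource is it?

steam

dye: 181/181 (binding)
steam: 89/103 (slack 14)
labor: 225/225 (binding)
By complementary slackness, a constraint with positive slack has shadow price 0 → steam.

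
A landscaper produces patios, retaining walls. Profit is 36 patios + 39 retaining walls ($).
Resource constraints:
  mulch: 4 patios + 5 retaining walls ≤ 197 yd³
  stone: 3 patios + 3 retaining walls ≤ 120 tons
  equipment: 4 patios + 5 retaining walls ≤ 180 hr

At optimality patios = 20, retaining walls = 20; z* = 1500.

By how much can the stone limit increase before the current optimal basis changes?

15

Binding constraints: stone, equipment. The basis is B = [[3,3],[4,5]] with det 3.
Per unit increase in stone, x* moves by d = (1.6667, -1.3333).
The basis stays optimal until retaining walls reaches 0; allowable increase = 15 tons.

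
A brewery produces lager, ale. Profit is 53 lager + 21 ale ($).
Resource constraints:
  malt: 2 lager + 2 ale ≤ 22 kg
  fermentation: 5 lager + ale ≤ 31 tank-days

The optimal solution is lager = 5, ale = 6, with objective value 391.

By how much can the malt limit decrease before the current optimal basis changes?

Binding constraints: malt, fermentation. The basis is B = [[2,2],[5,1]] with det -8.
Per unit decrease in malt, x* moves by d = (0.125, -0.625).
The basis stays optimal until ale reaches 0; allowable decrease = 9.6 kg.

9.6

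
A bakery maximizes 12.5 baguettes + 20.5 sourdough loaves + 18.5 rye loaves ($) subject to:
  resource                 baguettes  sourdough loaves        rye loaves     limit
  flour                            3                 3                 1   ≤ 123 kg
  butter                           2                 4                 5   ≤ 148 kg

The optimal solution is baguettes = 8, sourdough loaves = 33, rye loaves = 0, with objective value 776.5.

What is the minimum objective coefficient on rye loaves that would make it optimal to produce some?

21.5

Both flour and butter are binding at x*.
From A_Bᵀ y = c: 3·y_flour + 2·y_butter = 12.5; 3·y_flour + 4·y_butter = 20.5.
Solving: y_flour = 1.5, y_butter = 4.
rye loaves enters the basis when its profit ≥ yᵀa₃ = 1.5·1 + 4·5 = 21.5.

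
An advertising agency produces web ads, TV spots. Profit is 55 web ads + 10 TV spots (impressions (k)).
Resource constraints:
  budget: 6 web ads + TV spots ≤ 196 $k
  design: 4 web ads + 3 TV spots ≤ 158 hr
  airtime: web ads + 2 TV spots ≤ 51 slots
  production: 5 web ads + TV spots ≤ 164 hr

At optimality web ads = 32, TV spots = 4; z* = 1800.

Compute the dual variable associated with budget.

5

Binding: budget and production. Non-binding: design (18 unused), airtime (11 unused).
Since design, airtime are not tight, their duals are 0.
Dual feasibility on the basic columns requires 6·y_budget + 5·y_production = 55, 1·y_budget + 1·y_production = 10.
→ y_budget = 5 and y_production = 5.
Shadow price of budget = 5.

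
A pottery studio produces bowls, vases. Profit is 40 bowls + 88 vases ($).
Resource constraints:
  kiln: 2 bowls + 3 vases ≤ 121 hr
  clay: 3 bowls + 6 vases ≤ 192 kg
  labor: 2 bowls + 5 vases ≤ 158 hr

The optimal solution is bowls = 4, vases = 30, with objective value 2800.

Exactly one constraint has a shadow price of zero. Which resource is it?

kiln

kiln: 98/121 (slack 23)
clay: 192/192 (binding)
labor: 158/158 (binding)
By complementary slackness, a constraint with positive slack has shadow price 0 → kiln.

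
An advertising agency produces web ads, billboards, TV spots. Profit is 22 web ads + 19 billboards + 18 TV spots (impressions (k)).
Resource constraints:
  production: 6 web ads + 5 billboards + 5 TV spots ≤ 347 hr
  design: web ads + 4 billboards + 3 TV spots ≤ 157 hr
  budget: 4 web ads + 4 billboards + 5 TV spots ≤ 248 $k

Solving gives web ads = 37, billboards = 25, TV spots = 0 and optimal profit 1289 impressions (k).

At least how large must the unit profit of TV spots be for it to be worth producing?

Check each constraint at x*: production 347/347 (tight); design 137/157 (slack 20); budget 248/248 (tight).
By complementary slackness, y = 0 for the non-binding constraint.
Dual feasibility on the basic columns requires 6·y_production + 4·y_budget = 22, 5·y_production + 4·y_budget = 19.
→ y_production = 3 and y_budget = 1.
TV spots enters the basis when its profit ≥ yᵀa₃ = 3·5 + 1·5 = 20.

20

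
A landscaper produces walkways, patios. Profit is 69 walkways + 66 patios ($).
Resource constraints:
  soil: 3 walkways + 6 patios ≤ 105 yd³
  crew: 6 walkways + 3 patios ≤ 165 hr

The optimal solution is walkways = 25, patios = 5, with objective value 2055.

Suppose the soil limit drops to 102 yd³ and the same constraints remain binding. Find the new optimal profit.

2034

Both soil and crew are binding at x*.
The binding rows give the dual system: 3·y_soil + 6·y_crew = 69 and 6·y_soil + 3·y_crew = 66.
This yields shadow prices y_soil = 7, y_crew = 8.
Δz = y_soil·Δb = 7 × (-3) = -21, so new z* = 2055 − 21 = 2034.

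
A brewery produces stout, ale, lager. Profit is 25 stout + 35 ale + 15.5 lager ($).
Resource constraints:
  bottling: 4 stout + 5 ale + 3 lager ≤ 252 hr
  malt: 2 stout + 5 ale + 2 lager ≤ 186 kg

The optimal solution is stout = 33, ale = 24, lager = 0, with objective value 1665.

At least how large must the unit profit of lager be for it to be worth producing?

Check each constraint at x*: bottling 252/252 (tight); malt 186/186 (tight).
From A_Bᵀ y = c: 4·y_bottling + 2·y_malt = 25; 5·y_bottling + 5·y_malt = 35.
This yields shadow prices y_bottling = 5.5, y_malt = 1.5.
lager enters the basis when its profit ≥ yᵀa₃ = 5.5·3 + 1.5·2 = 19.5.

19.5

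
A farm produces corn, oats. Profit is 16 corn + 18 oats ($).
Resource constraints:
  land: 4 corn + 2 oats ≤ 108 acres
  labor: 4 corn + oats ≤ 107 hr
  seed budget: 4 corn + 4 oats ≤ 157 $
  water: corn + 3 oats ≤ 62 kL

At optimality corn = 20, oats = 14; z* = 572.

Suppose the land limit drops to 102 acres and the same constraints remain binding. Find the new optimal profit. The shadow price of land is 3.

554

Δb = -6, so new z* = 572 + (3)·(-6) = 572 − 18 = 554.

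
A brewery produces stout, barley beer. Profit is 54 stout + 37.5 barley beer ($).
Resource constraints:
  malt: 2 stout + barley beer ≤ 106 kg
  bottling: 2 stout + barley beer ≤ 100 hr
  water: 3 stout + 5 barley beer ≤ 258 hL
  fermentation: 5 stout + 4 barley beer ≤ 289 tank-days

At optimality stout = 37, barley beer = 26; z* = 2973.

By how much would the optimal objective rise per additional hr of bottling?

9.5

At the optimum: malt uses 100 of 106 (slack = 6); bottling uses 100 of 100 (binding); water uses 241 of 258 (slack = 17); fermentation uses 289 of 289 (binding).
By complementary slackness, y = 0 for the non-binding constraints.
Dual feasibility on the basic columns requires 2·y_bottling + 5·y_fermentation = 54, 1·y_bottling + 4·y_fermentation = 37.5.
→ y_bottling = 9.5 and y_fermentation = 7.
Shadow price of bottling = 9.5.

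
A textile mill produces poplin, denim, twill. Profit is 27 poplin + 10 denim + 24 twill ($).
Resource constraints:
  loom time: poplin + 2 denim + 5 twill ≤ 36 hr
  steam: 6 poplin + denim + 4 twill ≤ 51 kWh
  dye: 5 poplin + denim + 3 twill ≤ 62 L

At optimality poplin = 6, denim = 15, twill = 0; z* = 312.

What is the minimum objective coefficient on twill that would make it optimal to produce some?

31

At the optimum: loom time uses 36 of 36 (binding); steam uses 51 of 51 (binding); dye uses 45 of 62 (slack = 17).
By complementary slackness, y = 0 for the non-binding constraint.
The binding rows give the dual system: 1·y_loom time + 6·y_steam = 27 and 2·y_loom time + 1·y_steam = 10.
Solving: y_loom time = 3, y_steam = 4.
twill enters the basis when its profit ≥ yᵀa₃ = 3·5 + 4·4 = 31.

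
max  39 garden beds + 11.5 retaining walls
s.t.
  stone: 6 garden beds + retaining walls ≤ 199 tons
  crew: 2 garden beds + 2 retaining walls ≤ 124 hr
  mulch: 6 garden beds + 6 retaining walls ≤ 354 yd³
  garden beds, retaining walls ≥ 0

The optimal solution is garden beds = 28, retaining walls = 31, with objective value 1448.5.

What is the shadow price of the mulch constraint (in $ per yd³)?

Binding: stone and mulch. Non-binding: crew (6 unused).
Since crew is not tight, its dual is 0.
Dual feasibility on the basic columns requires 6·y_stone + 6·y_mulch = 39, 1·y_stone + 6·y_mulch = 11.5.
Solving: y_stone = 5.5, y_mulch = 1.
Shadow price of mulch = 1.

1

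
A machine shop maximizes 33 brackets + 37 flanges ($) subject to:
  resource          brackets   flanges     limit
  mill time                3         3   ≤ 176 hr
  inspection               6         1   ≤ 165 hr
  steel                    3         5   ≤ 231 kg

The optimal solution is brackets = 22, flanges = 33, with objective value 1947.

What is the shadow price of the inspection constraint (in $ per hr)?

2

Binding: inspection and steel. Non-binding: mill time (11 unused).
Slack constraints have shadow price 0 (complementary slackness).
The binding rows give the dual system: 6·y_inspection + 3·y_steel = 33 and 1·y_inspection + 5·y_steel = 37.
Solving: y_inspection = 2, y_steel = 7.
Shadow price of inspection = 2.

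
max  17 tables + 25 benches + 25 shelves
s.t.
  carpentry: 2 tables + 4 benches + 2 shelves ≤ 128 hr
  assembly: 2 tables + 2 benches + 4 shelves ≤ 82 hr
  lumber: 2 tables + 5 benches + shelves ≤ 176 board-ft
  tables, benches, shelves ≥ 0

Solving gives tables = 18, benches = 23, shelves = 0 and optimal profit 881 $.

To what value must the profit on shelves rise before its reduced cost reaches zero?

26

At the optimum: carpentry uses 128 of 128 (binding); assembly uses 82 of 82 (binding); lumber uses 151 of 176 (slack = 25).
Since lumber is not tight, its dual is 0.
The binding rows give the dual system: 2·y_carpentry + 2·y_assembly = 17 and 4·y_carpentry + 2·y_assembly = 25.
→ y_carpentry = 4 and y_assembly = 4.5.
shelves enters the basis when its profit ≥ yᵀa₃ = 4·2 + 4.5·4 = 26.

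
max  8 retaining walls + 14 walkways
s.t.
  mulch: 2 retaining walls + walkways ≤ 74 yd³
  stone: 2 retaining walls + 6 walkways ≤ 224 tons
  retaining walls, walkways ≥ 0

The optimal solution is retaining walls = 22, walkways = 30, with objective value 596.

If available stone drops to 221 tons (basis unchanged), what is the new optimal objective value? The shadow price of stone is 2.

590

Δb = -3, so new z* = 596 + (2)·(-3) = 596 − 6 = 590.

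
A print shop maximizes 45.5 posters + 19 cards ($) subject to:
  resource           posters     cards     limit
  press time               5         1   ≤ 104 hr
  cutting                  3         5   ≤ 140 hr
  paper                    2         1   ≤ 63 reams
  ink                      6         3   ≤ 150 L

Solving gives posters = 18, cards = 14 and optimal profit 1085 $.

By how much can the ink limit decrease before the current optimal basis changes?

25.2

Binding constraints: press time, ink. The basis is B = [[5,1],[6,3]] with det 9.
Per unit decrease in ink, x* moves by d = (0.1111, -0.5556).
The basis stays optimal until cards reaches 0; allowable decrease = 25.2 L.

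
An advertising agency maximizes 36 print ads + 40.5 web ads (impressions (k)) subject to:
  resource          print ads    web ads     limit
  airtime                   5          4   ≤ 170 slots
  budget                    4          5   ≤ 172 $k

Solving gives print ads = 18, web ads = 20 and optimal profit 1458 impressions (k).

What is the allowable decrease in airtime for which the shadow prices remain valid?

32.4

Binding constraints: airtime, budget. The basis is B = [[5,4],[4,5]] with det 9.
Per unit decrease in airtime, x* moves by d = (-0.5556, 0.4444).
The basis stays optimal until print ads reaches 0; allowable decrease = 32.4 slots.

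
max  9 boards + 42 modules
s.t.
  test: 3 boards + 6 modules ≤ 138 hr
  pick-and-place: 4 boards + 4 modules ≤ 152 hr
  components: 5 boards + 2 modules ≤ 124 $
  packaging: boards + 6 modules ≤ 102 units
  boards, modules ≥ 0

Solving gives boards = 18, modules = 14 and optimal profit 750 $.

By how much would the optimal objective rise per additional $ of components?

0

At the optimum: test uses 138 of 138 (binding); pick-and-place uses 128 of 152 (slack = 24); components uses 118 of 124 (slack = 6); packaging uses 102 of 102 (binding).
Since pick-and-place, components are not tight, their duals are 0.
From A_Bᵀ y = c: 3·y_test + 1·y_packaging = 9; 6·y_test + 6·y_packaging = 42.
Solving: y_test = 1, y_packaging = 6.
Shadow price of components = 0.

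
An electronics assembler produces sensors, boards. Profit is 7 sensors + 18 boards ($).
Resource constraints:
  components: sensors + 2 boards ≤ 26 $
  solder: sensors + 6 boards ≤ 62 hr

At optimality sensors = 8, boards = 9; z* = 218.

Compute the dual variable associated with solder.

1

Check each constraint at x*: components 26/26 (tight); solder 62/62 (tight).
The binding rows give the dual system: 1·y_components + 1·y_solder = 7 and 2·y_components + 6·y_solder = 18.
→ y_components = 6 and y_solder = 1.
Shadow price of solder = 1.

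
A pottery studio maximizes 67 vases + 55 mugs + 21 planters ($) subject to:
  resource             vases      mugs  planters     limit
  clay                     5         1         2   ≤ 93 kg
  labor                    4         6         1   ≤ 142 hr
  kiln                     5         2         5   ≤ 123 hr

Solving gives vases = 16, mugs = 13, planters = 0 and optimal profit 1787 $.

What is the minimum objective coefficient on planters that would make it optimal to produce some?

22

Check each constraint at x*: clay 93/93 (tight); labor 142/142 (tight); kiln 106/123 (slack 17).
Slack constraints have shadow price 0 (complementary slackness).
The binding rows give the dual system: 5·y_clay + 4·y_labor = 67 and 1·y_clay + 6·y_labor = 55.
Solving: y_clay = 7, y_labor = 8.
planters enters the basis when its profit ≥ yᵀa₃ = 7·2 + 8·1 = 22.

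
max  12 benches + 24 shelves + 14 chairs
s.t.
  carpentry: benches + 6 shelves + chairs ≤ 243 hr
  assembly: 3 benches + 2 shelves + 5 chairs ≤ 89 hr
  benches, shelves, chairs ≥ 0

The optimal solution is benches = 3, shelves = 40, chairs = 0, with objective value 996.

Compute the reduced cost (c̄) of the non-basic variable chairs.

-4

Check each constraint at x*: carpentry 243/243 (tight); assembly 89/89 (tight).
From A_Bᵀ y = c: 1·y_carpentry + 3·y_assembly = 12; 6·y_carpentry + 2·y_assembly = 24.
Solving: y_carpentry = 3, y_assembly = 3.
Reduced cost of chairs: c₃ − yᵀa₃ = 14 − (3·1 + 3·5) = 14 − 18 = -4.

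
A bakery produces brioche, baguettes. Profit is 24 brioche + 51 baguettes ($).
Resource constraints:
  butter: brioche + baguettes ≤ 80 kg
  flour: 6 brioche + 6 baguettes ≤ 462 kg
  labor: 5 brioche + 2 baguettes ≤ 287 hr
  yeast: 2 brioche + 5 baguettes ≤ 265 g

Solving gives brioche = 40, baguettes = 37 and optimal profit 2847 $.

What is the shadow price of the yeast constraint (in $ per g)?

Check each constraint at x*: butter 77/80 (slack 3); flour 462/462 (tight); labor 274/287 (slack 13); yeast 265/265 (tight).
By complementary slackness, y = 0 for the non-binding constraints.
The binding rows give the dual system: 6·y_flour + 2·y_yeast = 24 and 6·y_flour + 5·y_yeast = 51.
→ y_flour = 1 and y_yeast = 9.
Shadow price of yeast = 9.

9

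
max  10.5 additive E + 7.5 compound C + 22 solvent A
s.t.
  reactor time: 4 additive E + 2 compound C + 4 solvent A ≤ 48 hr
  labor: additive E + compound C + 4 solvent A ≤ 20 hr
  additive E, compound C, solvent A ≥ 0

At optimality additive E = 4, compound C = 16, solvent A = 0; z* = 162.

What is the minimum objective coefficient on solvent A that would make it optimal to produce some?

Both reactor time and labor are binding at x*.
The binding rows give the dual system: 4·y_reactor time + 1·y_labor = 10.5 and 2·y_reactor time + 1·y_labor = 7.5.
This yields shadow prices y_reactor time = 1.5, y_labor = 4.5.
solvent A enters the basis when its profit ≥ yᵀa₃ = 1.5·4 + 4.5·4 = 24.

24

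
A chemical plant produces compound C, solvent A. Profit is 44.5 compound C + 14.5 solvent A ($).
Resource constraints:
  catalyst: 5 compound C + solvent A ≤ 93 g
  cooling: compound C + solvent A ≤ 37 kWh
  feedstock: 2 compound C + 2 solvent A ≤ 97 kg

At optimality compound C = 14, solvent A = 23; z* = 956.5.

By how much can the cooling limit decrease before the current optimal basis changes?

Binding constraints: catalyst, cooling. The basis is B = [[5,1],[1,1]] with det 4.
Per unit decrease in cooling, x* moves by d = (0.25, -1.25).
The basis stays optimal until solvent A reaches 0; allowable decrease = 18.4 kWh.

18.4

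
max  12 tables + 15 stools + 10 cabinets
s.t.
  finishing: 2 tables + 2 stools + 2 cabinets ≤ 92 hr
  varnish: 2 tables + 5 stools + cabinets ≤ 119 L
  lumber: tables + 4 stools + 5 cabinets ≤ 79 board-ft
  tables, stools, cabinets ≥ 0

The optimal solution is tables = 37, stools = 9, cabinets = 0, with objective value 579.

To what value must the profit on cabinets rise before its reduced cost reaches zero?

Binding: finishing and varnish. Non-binding: lumber (6 unused).
Since lumber is not tight, its dual is 0.
From A_Bᵀ y = c: 2·y_finishing + 2·y_varnish = 12; 2·y_finishing + 5·y_varnish = 15.
→ y_finishing = 5 and y_varnish = 1.
cabinets enters the basis when its profit ≥ yᵀa₃ = 5·2 + 1·1 = 11.

11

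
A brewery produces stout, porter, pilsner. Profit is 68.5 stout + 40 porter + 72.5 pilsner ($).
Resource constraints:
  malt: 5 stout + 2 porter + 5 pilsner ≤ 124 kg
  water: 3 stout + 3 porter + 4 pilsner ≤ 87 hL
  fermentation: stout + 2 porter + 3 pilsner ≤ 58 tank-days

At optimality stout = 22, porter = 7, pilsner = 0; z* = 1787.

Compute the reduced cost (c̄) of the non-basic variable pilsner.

Binding: malt and water. Non-binding: fermentation (22 unused).
Since fermentation is not tight, its dual is 0.
The binding rows give the dual system: 5·y_malt + 3·y_water = 68.5 and 2·y_malt + 3·y_water = 40.
Solving: y_malt = 9.5, y_water = 7.
Reduced cost of pilsner: c₃ − yᵀa₃ = 72.5 − (9.5·5 + 7·4) = 72.5 − 75.5 = -3.

-3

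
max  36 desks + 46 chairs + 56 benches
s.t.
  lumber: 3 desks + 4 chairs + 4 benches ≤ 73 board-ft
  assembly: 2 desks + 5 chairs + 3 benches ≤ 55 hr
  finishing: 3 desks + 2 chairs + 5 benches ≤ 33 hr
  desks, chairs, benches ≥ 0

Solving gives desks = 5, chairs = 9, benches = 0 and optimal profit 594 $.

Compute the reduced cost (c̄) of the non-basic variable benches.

At the optimum: lumber uses 51 of 73 (slack = 22); assembly uses 55 of 55 (binding); finishing uses 33 of 33 (binding).
Slack constraints have shadow price 0 (complementary slackness).
The binding rows give the dual system: 2·y_assembly + 3·y_finishing = 36 and 5·y_assembly + 2·y_finishing = 46.
Solving: y_assembly = 6, y_finishing = 8.
Reduced cost of benches: c₃ − yᵀa₃ = 56 − (6·3 + 8·5) = 56 − 58 = -2.

-2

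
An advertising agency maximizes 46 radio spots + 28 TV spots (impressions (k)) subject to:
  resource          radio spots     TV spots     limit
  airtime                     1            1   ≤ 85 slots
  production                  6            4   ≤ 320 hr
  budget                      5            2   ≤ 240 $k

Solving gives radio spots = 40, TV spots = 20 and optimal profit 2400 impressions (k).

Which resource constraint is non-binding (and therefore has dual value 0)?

airtime

airtime: 60/85 (slack 25)
production: 320/320 (binding)
budget: 240/240 (binding)
By complementary slackness, a constraint with positive slack has shadow price 0 → airtime.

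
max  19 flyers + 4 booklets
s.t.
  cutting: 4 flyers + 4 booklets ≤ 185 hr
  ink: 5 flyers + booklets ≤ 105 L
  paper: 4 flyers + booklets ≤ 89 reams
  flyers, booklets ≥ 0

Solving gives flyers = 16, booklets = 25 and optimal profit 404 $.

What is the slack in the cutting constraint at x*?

21

cutting used = 4·16 + 4·25 = 164; slack = 185 − 164 = 21.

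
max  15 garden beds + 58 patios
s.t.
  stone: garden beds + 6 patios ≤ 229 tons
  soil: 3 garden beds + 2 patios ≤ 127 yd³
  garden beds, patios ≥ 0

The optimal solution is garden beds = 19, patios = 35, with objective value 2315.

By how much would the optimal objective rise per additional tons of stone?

9

At the optimum: stone uses 229 of 229 (binding); soil uses 127 of 127 (binding).
The binding rows give the dual system: 1·y_stone + 3·y_soil = 15 and 6·y_stone + 2·y_soil = 58.
→ y_stone = 9 and y_soil = 2.
Shadow price of stone = 9.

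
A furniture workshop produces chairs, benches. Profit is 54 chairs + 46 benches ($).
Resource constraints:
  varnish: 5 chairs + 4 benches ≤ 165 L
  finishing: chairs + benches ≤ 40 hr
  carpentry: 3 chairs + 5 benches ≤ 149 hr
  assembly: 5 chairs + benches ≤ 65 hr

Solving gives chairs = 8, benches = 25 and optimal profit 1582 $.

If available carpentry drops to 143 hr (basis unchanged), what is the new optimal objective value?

Check each constraint at x*: varnish 140/165 (slack 25); finishing 33/40 (slack 7); carpentry 149/149 (tight); assembly 65/65 (tight).
Slack constraints have shadow price 0 (complementary slackness).
From A_Bᵀ y = c: 3·y_carpentry + 5·y_assembly = 54; 5·y_carpentry + 1·y_assembly = 46.
Solving: y_carpentry = 8, y_assembly = 6.
Δz = y_carpentry·Δb = 8 × (-6) = -48, so new z* = 1582 − 48 = 1534.

1534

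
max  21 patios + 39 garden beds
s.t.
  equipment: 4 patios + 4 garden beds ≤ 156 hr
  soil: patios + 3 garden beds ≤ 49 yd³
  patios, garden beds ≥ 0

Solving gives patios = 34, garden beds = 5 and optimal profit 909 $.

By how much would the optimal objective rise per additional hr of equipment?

3

Check each constraint at x*: equipment 156/156 (tight); soil 49/49 (tight).
The binding rows give the dual system: 4·y_equipment + 1·y_soil = 21 and 4·y_equipment + 3·y_soil = 39.
This yields shadow prices y_equipment = 3, y_soil = 9.
Shadow price of equipment = 3.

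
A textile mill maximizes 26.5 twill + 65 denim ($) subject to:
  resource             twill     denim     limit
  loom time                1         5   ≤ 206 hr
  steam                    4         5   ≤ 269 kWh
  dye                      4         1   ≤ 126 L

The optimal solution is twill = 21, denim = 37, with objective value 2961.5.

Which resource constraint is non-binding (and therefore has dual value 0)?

loom time: 206/206 (binding)
steam: 269/269 (binding)
dye: 121/126 (slack 5)
By complementary slackness, a constraint with positive slack has shadow price 0 → dye.

dye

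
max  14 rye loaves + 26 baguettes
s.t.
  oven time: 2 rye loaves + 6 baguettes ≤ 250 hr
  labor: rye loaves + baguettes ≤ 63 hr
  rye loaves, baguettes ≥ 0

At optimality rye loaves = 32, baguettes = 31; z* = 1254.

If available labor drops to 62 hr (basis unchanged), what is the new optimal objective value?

Both oven time and labor are binding at x*.
From A_Bᵀ y = c: 2·y_oven time + 1·y_labor = 14; 6·y_oven time + 1·y_labor = 26.
This yields shadow prices y_oven time = 3, y_labor = 8.
Δz = y_labor·Δb = 8 × (-1) = -8, so new z* = 1254 − 8 = 1246.

1246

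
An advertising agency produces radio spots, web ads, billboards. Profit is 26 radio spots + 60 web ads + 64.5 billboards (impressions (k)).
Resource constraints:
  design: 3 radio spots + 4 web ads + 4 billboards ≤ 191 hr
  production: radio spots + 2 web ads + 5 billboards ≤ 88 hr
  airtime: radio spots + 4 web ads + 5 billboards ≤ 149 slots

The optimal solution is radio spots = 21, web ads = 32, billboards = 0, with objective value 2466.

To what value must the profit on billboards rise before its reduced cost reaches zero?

Binding: design and airtime. Non-binding: production (3 unused).
By complementary slackness, y = 0 for the non-binding constraint.
Dual feasibility on the basic columns requires 3·y_design + 1·y_airtime = 26, 4·y_design + 4·y_airtime = 60.
This yields shadow prices y_design = 5.5, y_airtime = 9.5.
billboards enters the basis when its profit ≥ yᵀa₃ = 5.5·4 + 9.5·5 = 69.5.

69.5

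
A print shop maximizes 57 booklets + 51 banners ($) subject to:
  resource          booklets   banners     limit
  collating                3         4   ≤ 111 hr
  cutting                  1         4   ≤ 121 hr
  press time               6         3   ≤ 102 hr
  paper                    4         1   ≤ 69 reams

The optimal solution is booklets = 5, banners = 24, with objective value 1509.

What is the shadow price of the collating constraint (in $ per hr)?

Check each constraint at x*: collating 111/111 (tight); cutting 101/121 (slack 20); press time 102/102 (tight); paper 44/69 (slack 25).
By complementary slackness, y = 0 for the non-binding constraints.
Dual feasibility on the basic columns requires 3·y_collating + 6·y_press time = 57, 4·y_collating + 3·y_press time = 51.
Solving: y_collating = 9, y_press time = 5.
Shadow price of collating = 9.

9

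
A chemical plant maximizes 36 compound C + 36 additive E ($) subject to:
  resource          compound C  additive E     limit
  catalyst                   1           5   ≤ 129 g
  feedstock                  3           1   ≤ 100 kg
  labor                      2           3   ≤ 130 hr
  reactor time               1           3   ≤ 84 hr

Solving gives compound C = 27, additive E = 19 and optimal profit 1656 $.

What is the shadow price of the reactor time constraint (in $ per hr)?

9

At the optimum: catalyst uses 122 of 129 (slack = 7); feedstock uses 100 of 100 (binding); labor uses 111 of 130 (slack = 19); reactor time uses 84 of 84 (binding).
Slack constraints have shadow price 0 (complementary slackness).
From A_Bᵀ y = c: 3·y_feedstock + 1·y_reactor time = 36; 1·y_feedstock + 3·y_reactor time = 36.
→ y_feedstock = 9 and y_reactor time = 9.
Shadow price of reactor time = 9.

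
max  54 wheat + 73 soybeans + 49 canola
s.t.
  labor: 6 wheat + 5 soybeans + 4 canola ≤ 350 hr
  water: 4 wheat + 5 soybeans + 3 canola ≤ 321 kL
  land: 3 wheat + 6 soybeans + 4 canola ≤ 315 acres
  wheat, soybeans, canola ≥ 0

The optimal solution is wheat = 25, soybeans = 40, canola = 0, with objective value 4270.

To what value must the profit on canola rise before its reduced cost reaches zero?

52

Binding: labor and land. Non-binding: water (21 unused).
Slack constraints have shadow price 0 (complementary slackness).
The binding rows give the dual system: 6·y_labor + 3·y_land = 54 and 5·y_labor + 6·y_land = 73.
Solving: y_labor = 5, y_land = 8.
canola enters the basis when its profit ≥ yᵀa₃ = 5·4 + 8·4 = 52.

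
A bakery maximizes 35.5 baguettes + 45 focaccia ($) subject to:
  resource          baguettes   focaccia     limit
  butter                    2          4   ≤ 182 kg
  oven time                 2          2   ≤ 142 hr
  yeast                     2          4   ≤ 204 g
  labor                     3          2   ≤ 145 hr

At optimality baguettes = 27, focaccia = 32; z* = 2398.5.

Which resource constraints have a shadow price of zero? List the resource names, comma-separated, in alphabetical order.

butter: 182/182 (binding)
oven time: 118/142 (slack 24)
yeast: 182/204 (slack 22)
labor: 145/145 (binding)
By complementary slackness, a constraint with positive slack has shadow price 0 → oven time, yeast.

oven time, yeast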